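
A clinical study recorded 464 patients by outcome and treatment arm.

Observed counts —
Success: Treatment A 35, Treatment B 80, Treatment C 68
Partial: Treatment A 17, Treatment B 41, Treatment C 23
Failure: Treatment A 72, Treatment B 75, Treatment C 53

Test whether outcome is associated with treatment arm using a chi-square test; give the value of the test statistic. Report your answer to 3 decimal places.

17.612

Row totals: 183, 81, 200. Column totals: 124, 196, 144. Grand total N = 464.
Expected counts (row total × column total / N):
  Success, Treatment A: 183×124/464 = 48.90517
  Success, Treatment B: 183×196/464 = 77.30172
  Success, Treatment C: 183×144/464 = 56.79310
  Partial, Treatment A: 81×124/464 = 21.64655
  Partial, Treatment B: 81×196/464 = 34.21552
  Partial, Treatment C: 81×144/464 = 25.13793
  Failure, Treatment A: 200×124/464 = 53.44828
  Failure, Treatment B: 200×196/464 = 84.48276
  Failure, Treatment C: 200×144/464 = 62.06897
Contributions (O − E)²/E:
  (35 − 48.90517)²/48.90517 = 3.9536
  (80 − 77.30172)²/77.30172 = 0.0942
  (68 − 56.79310)²/56.79310 = 2.2114
  (17 − 21.64655)²/21.64655 = 0.9974
  (41 − 34.21552)²/34.21552 = 1.3453
  (23 − 25.13793)²/25.13793 = 0.1818
  (72 − 53.44828)²/53.44828 = 6.4392
  (75 − 84.48276)²/84.48276 = 1.0644
  (53 − 62.06897)²/62.06897 = 1.3251
χ² = 3.9536 + 0.0942 + 2.2114 + 0.9974 + 1.3453 + 0.1818 + 6.4392 + 1.0644 + 1.3251 = 17.612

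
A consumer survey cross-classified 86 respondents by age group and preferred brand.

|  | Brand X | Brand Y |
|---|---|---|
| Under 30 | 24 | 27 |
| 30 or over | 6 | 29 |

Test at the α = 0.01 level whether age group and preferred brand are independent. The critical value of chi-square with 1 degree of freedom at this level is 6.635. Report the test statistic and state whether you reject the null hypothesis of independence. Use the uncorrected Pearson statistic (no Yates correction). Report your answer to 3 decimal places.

Row totals: 51, 35. Column totals: 30, 56. Grand total N = 86.
Expected counts (row total × column total / N):
  Under 30, Brand X: 51×30/86 = 17.7907
  Under 30, Brand Y: 51×56/86 = 33.2093
  30 or over, Brand X: 35×30/86 = 12.2093
  30 or over, Brand Y: 35×56/86 = 22.7907
Contributions (O − E)²/E:
  (24 − 17.7907)²/17.7907 = 2.1672
  (27 − 33.2093)²/33.2093 = 1.1610
  (6 − 12.2093)²/12.2093 = 3.1579
  (29 − 22.7907)²/22.7907 = 1.6917
χ² = 2.1672 + 1.1610 + 3.1579 + 1.6917 = 8.178
df = (2−1)(2−1) = 1. Since 8.178 > 6.635, reject the null hypothesis of independence at α = 0.01.

8.178; reject H₀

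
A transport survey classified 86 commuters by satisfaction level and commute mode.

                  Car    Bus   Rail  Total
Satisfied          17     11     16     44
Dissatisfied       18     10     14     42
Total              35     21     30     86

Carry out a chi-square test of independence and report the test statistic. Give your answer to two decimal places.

0.16

Grand total N = 86.
Expected counts (row total × column total / N):
  Satisfied, Car: 44×35/86 = 17.907
  Satisfied, Bus: 44×21/86 = 10.744
  Satisfied, Rail: 44×30/86 = 15.349
  Dissatisfied, Car: 42×35/86 = 17.093
  Dissatisfied, Bus: 42×21/86 = 10.256
  Dissatisfied, Rail: 42×30/86 = 14.651
Contributions (O − E)²/E:
  (17 − 17.907)²/17.907 = 0.0459
  (11 − 10.744)²/10.744 = 0.0061
  (16 − 15.349)²/15.349 = 0.0276
  (18 − 17.093)²/17.093 = 0.0481
  (10 − 10.256)²/10.256 = 0.0064
  (14 − 14.651)²/14.651 = 0.0289
χ² = 0.0459 + 0.0061 + 0.0276 + 0.0481 + 0.0064 + 0.0289 = 0.16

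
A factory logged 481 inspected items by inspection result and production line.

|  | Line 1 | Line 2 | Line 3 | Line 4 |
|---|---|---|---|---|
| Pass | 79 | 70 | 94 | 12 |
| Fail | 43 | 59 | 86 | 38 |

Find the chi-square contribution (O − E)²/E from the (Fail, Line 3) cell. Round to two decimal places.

Row total (Fail) = 226; column total (Line 3) = 180; N = 481.
Expected count E = 226 × 180 / 481 = 84.574.
Contribution = (O − E)²/E = (86 − 84.574)² / 84.574 = 0.02.

0.02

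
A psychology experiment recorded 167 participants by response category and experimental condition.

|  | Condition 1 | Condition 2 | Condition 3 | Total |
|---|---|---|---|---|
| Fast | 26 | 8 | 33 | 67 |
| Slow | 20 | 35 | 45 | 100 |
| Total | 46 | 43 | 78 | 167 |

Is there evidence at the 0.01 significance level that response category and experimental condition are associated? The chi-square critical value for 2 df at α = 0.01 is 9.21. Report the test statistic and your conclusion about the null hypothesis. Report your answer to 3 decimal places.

Grand total N = 167.
Expected counts (row total × column total / N):
  Fast, Condition 1: 67×46/167 = 18.4551
  Fast, Condition 2: 67×43/167 = 17.2515
  Fast, Condition 3: 67×78/167 = 31.2934
  Slow, Condition 1: 100×46/167 = 27.5449
  Slow, Condition 2: 100×43/167 = 25.7485
  Slow, Condition 3: 100×78/167 = 46.7066
Contributions (O − E)²/E:
  (26 − 18.4551)²/18.4551 = 3.0845
  (8 − 17.2515)²/17.2515 = 4.9613
  (33 − 31.2934)²/31.2934 = 0.0931
  (20 − 27.5449)²/27.5449 = 2.0666
  (35 − 25.7485)²/25.7485 = 3.3241
  (45 − 46.7066)²/46.7066 = 0.0624
χ² = 3.0845 + 4.9613 + 0.0931 + 2.0666 + 3.3241 + 0.0624 = 13.592
df = (2−1)(3−1) = 2. Since 13.592 > 9.21, reject the null hypothesis of independence at α = 0.01.

13.592; reject H₀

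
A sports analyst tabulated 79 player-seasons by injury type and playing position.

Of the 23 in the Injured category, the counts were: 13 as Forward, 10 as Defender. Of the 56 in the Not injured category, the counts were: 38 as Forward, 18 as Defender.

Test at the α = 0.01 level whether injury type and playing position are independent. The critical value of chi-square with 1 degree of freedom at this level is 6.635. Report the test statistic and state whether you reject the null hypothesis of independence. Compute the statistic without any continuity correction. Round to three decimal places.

Row totals: 23, 56. Column totals: 51, 28. Grand total N = 79.
Expected counts (row total × column total / N):
  Injured, Forward: 23×51/79 = 14.8481
  Injured, Defender: 23×28/79 = 8.1519
  Not injured, Forward: 56×51/79 = 36.1519
  Not injured, Defender: 56×28/79 = 19.8481
Contributions (O − E)²/E:
  (13 − 14.8481)²/14.8481 = 0.2300
  (10 − 8.1519)²/8.1519 = 0.4190
  (38 − 36.1519)²/36.1519 = 0.0945
  (18 − 19.8481)²/19.8481 = 0.1721
χ² = 0.2300 + 0.4190 + 0.0945 + 0.1721 = 0.916
df = (2−1)(2−1) = 1. Since 0.916 < 6.635, fail to reject the null hypothesis of independence at α = 0.01.

0.916; fail to reject H₀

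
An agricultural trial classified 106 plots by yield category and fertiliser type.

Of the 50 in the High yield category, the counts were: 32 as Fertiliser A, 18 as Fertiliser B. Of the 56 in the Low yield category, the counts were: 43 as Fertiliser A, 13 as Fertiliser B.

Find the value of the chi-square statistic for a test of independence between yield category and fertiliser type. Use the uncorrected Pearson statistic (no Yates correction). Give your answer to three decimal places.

Row totals: 50, 56. Column totals: 75, 31. Grand total N = 106.
Expected counts (row total × column total / N):
  High yield, Fertiliser A: 50×75/106 = 35.3774
  High yield, Fertiliser B: 50×31/106 = 14.6226
  Low yield, Fertiliser A: 56×75/106 = 39.6226
  Low yield, Fertiliser B: 56×31/106 = 16.3774
Contributions (O − E)²/E:
  (32 − 35.3774)²/35.3774 = 0.3224
  (18 − 14.6226)²/14.6226 = 0.7801
  (43 − 39.6226)²/39.6226 = 0.2879
  (13 − 16.3774)²/16.3774 = 0.6965
χ² = 0.3224 + 0.7801 + 0.2879 + 0.6965 = 2.087

2.087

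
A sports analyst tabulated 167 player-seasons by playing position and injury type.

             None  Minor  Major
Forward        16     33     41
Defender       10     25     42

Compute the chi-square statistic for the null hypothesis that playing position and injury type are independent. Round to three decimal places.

1.497

Row totals: 90, 77. Column totals: 26, 58, 83. Grand total N = 167.
Expected counts (row total × column total / N):
  Forward, None: 90×26/167 = 14.0120
  Forward, Minor: 90×58/167 = 31.2575
  Forward, Major: 90×83/167 = 44.7305
  Defender, None: 77×26/167 = 11.9880
  Defender, Minor: 77×58/167 = 26.7425
  Defender, Major: 77×83/167 = 38.2695
Contributions (O − E)²/E:
  (16 − 14.0120)²/14.0120 = 0.2821
  (33 − 31.2575)²/31.2575 = 0.0971
  (41 − 44.7305)²/44.7305 = 0.3111
  (10 − 11.9880)²/11.9880 = 0.3297
  (25 − 26.7425)²/26.7425 = 0.1135
  (42 − 38.2695)²/38.2695 = 0.3636
χ² = 0.2821 + 0.0971 + 0.3111 + 0.3297 + 0.1135 + 0.3636 = 1.497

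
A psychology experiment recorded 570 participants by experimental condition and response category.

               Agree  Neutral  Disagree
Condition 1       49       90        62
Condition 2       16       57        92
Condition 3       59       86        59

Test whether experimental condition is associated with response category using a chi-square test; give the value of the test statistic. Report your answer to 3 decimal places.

Row totals: 201, 165, 204. Column totals: 124, 233, 213. Grand total N = 570.
Expected counts (row total × column total / N):
  Condition 1, Agree: 201×124/570 = 43.7263
  Condition 1, Neutral: 201×233/570 = 82.1632
  Condition 1, Disagree: 201×213/570 = 75.1105
  Condition 2, Agree: 165×124/570 = 35.8947
  Condition 2, Neutral: 165×233/570 = 67.4474
  Condition 2, Disagree: 165×213/570 = 61.6579
  Condition 3, Agree: 204×124/570 = 44.3789
  Condition 3, Neutral: 204×233/570 = 83.3895
  Condition 3, Disagree: 204×213/570 = 76.2316
Contributions (O − E)²/E:
  (49 − 43.7263)²/43.7263 = 0.6360
  (90 − 82.1632)²/82.1632 = 0.7475
  (62 − 75.1105)²/75.1105 = 2.2884
  (16 − 35.8947)²/35.8947 = 11.0267
  (57 − 67.4474)²/67.4474 = 1.6183
  (92 − 61.6579)²/61.6579 = 14.9315
  (59 − 44.3789)²/44.3789 = 4.8171
  (86 − 83.3895)²/83.3895 = 0.0817
  (59 − 76.2316)²/76.2316 = 3.8951
χ² = 0.6360 + 0.7475 + 2.2884 + 11.0267 + 1.6183 + 14.9315 + 4.8171 + 0.0817 + 3.8951 = 40.042

40.042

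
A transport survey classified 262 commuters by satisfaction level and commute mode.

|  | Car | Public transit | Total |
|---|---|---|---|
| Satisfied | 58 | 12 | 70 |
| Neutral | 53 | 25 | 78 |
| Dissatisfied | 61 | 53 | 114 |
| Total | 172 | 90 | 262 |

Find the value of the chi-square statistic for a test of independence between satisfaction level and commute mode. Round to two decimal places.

16.83

Grand total N = 262.
Expected counts (row total × column total / N):
  Satisfied, Car: 70×172/262 = 45.954
  Satisfied, Public transit: 70×90/262 = 24.046
  Neutral, Car: 78×172/262 = 51.206
  Neutral, Public transit: 78×90/262 = 26.794
  Dissatisfied, Car: 114×172/262 = 74.840
  Dissatisfied, Public transit: 114×90/262 = 39.160
Contributions (O − E)²/E:
  (58 − 45.954)²/45.954 = 3.1576
  (12 − 24.046)²/24.046 = 6.0345
  (53 − 51.206)²/51.206 = 0.0629
  (25 − 26.794)²/26.794 = 0.1201
  (61 − 74.840)²/74.840 = 2.5594
  (53 − 39.160)²/39.160 = 4.8914
χ² = 3.1576 + 6.0345 + 0.0629 + 0.1201 + 2.5594 + 4.8914 = 16.83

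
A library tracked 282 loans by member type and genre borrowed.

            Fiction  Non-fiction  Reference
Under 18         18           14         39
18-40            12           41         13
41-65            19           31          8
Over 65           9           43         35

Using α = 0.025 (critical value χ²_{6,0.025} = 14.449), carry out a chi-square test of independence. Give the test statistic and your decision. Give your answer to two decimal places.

Row totals: 71, 66, 58, 87. Column totals: 58, 129, 95. Grand total N = 282.
Expected counts (row total × column total / N):
  Under 18, Fiction: 71×58/282 = 14.603
  Under 18, Non-fiction: 71×129/282 = 32.479
  Under 18, Reference: 71×95/282 = 23.918
  18-40, Fiction: 66×58/282 = 13.574
  18-40, Non-fiction: 66×129/282 = 30.191
  18-40, Reference: 66×95/282 = 22.234
  41-65, Fiction: 58×58/282 = 11.929
  41-65, Non-fiction: 58×129/282 = 26.532
  41-65, Reference: 58×95/282 = 19.539
  Over 65, Fiction: 87×58/282 = 17.894
  Over 65, Non-fiction: 87×129/282 = 39.798
  Over 65, Reference: 87×95/282 = 29.309
Contributions (O − E)²/E:
  (18 − 14.603)²/14.603 = 0.7902
  (14 − 32.479)²/32.479 = 10.5137
  (39 − 23.918)²/23.918 = 9.5103
  (12 − 13.574)²/13.574 = 0.1825
  (41 − 30.191)²/30.191 = 3.8698
  (13 − 22.234)²/22.234 = 3.8350
  (19 − 11.929)²/11.929 = 4.1914
  (31 − 26.532)²/26.532 = 0.7524
  (8 − 19.539)²/19.539 = 6.8145
  (9 − 17.894)²/17.894 = 4.4207
  (43 − 39.798)²/39.798 = 0.2576
  (35 − 29.309)²/29.309 = 1.1050
χ² = 0.7902 + 10.5137 + 9.5103 + 0.1825 + 3.8698 + 3.8350 + 4.1914 + 0.7524 + 6.8145 + 4.4207 + 0.2576 + 1.1050 = 46.24
df = (4−1)(3−1) = 6. Since 46.24 > 14.449, reject the null hypothesis of independence at α = 0.025.

46.24; reject H₀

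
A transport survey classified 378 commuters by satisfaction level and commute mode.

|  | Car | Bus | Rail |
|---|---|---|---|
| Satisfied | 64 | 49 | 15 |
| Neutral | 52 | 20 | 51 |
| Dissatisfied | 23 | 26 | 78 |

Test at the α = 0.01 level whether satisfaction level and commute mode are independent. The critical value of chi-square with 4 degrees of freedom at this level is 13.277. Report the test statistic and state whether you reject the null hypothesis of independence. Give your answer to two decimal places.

Row totals: 128, 123, 127. Column totals: 139, 95, 144. Grand total N = 378.
Expected counts (row total × column total / N):
  Satisfied, Car: 128×139/378 = 47.069
  Satisfied, Bus: 128×95/378 = 32.169
  Satisfied, Rail: 128×144/378 = 48.762
  Neutral, Car: 123×139/378 = 45.230
  Neutral, Bus: 123×95/378 = 30.913
  Neutral, Rail: 123×144/378 = 46.857
  Dissatisfied, Car: 127×139/378 = 46.701
  Dissatisfied, Bus: 127×95/378 = 31.918
  Dissatisfied, Rail: 127×144/378 = 48.381
Contributions (O − E)²/E:
  (64 − 47.069)²/47.069 = 6.0902
  (49 − 32.169)²/32.169 = 8.8061
  (15 − 48.762)²/48.762 = 23.3762
  (52 − 45.230)²/45.230 = 1.0133
  (20 − 30.913)²/30.913 = 3.8525
  (51 − 46.857)²/46.857 = 0.3663
  (23 − 46.701)²/46.701 = 12.0284
  (26 − 31.918)²/31.918 = 1.0973
  (78 − 48.381)²/48.381 = 18.1328
χ² = 6.0902 + 8.8061 + 23.3762 + 1.0133 + 3.8525 + 0.3663 + 12.0284 + 1.0973 + 18.1328 = 74.76
df = (3−1)(3−1) = 4. Since 74.76 > 13.277, reject the null hypothesis of independence at α = 0.01.

74.76; reject H₀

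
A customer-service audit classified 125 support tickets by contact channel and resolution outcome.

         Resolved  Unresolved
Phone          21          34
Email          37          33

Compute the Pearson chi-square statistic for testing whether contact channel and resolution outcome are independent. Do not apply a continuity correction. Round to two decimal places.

Row totals: 55, 70. Column totals: 58, 67. Grand total N = 125.
Expected counts (row total × column total / N):
  Phone, Resolved: 55×58/125 = 25.520
  Phone, Unresolved: 55×67/125 = 29.480
  Email, Resolved: 70×58/125 = 32.480
  Email, Unresolved: 70×67/125 = 37.520
Contributions (O − E)²/E:
  (21 − 25.520)²/25.520 = 0.8006
  (34 − 29.480)²/29.480 = 0.6930
  (37 − 32.480)²/32.480 = 0.6290
  (33 − 37.520)²/37.520 = 0.5445
χ² = 0.8006 + 0.6930 + 0.6290 + 0.5445 = 2.67

2.67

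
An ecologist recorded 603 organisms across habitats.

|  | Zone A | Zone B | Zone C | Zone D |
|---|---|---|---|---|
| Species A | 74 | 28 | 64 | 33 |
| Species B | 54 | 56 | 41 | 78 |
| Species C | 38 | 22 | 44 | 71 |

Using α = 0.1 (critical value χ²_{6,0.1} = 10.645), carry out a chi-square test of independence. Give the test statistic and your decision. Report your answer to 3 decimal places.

Row totals: 199, 229, 175. Column totals: 166, 106, 149, 182. Grand total N = 603.
Expected counts (row total × column total / N):
  Species A, Zone A: 199×166/603 = 54.78275
  Species A, Zone B: 199×106/603 = 34.98176
  Species A, Zone C: 199×149/603 = 49.17247
  Species A, Zone D: 199×182/603 = 60.06302
  Species B, Zone A: 229×166/603 = 63.04146
  Species B, Zone B: 229×106/603 = 40.25539
  Species B, Zone C: 229×149/603 = 56.58541
  Species B, Zone D: 229×182/603 = 69.11774
  Species C, Zone A: 175×166/603 = 48.17579
  Species C, Zone B: 175×106/603 = 30.76285
  Species C, Zone C: 175×149/603 = 43.24212
  Species C, Zone D: 175×182/603 = 52.81924
Contributions (O − E)²/E:
  (74 − 54.78275)²/54.78275 = 6.7412
  (28 − 34.98176)²/34.98176 = 1.3934
  (64 − 49.17247)²/49.17247 = 4.4711
  (33 − 60.06302)²/60.06302 = 12.1940
  (54 − 63.04146)²/63.04146 = 1.2967
  (56 − 40.25539)²/40.25539 = 6.1580
  (41 − 56.58541)²/56.58541 = 4.2927
  (78 − 69.11774)²/69.11774 = 1.1415
  (38 − 48.17579)²/48.17579 = 2.1494
  (22 − 30.76285)²/30.76285 = 2.4961
  (44 − 43.24212)²/43.24212 = 0.0133
  (71 − 52.81924)²/52.81924 = 6.2579
χ² = 6.7412 + 1.3934 + 4.4711 + 12.1940 + 1.2967 + 6.1580 + 4.2927 + 1.1415 + 2.1494 + 2.4961 + 0.0133 + 6.2579 = 48.605
df = (3−1)(4−1) = 6. Since 48.605 > 10.645, reject the null hypothesis of independence at α = 0.1.

48.605; reject H₀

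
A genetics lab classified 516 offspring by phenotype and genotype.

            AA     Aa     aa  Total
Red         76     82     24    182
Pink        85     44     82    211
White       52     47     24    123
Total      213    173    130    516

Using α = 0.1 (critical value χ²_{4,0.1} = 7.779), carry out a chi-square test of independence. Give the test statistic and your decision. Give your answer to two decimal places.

Grand total N = 516.
Expected counts (row total × column total / N):
  Red, AA: 182×213/516 = 75.1279
  Red, Aa: 182×173/516 = 61.0194
  Red, aa: 182×130/516 = 45.8527
  Pink, AA: 211×213/516 = 87.0988
  Pink, Aa: 211×173/516 = 70.7422
  Pink, aa: 211×130/516 = 53.1589
  White, AA: 123×213/516 = 50.7733
  White, Aa: 123×173/516 = 41.2384
  White, aa: 123×130/516 = 30.9884
Contributions (O − E)²/E:
  (76 − 75.1279)²/75.1279 = 0.0101
  (82 − 61.0194)²/61.0194 = 7.2139
  (24 − 45.8527)²/45.8527 = 10.4147
  (85 − 87.0988)²/87.0988 = 0.0506
  (44 − 70.7422)²/70.7422 = 10.1092
  (82 − 53.1589)²/53.1589 = 15.6476
  (52 − 50.7733)²/50.7733 = 0.0296
  (47 − 41.2384)²/41.2384 = 0.8050
  (24 − 30.9884)²/30.9884 = 1.5760
χ² = 0.0101 + 7.2139 + 10.4147 + 0.0506 + 10.1092 + 15.6476 + 0.0296 + 0.8050 + 1.5760 = 45.86
df = (3−1)(3−1) = 4. Since 45.86 > 7.779, reject the null hypothesis of independence at α = 0.1.

45.86; reject H₀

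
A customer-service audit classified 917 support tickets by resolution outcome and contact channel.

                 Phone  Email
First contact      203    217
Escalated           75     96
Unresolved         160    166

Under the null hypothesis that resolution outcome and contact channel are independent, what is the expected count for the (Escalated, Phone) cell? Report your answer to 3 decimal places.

81.677

Row total (Escalated) = 171; column total (Phone) = 438; grand total N = 917.
Expected count = (row total × column total) / N = 171 × 438 / 917 = 81.677.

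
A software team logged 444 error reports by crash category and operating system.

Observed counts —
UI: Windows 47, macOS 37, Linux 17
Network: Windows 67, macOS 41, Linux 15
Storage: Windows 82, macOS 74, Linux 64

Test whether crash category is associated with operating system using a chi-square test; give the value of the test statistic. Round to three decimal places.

17.481

Row totals: 101, 123, 220. Column totals: 196, 152, 96. Grand total N = 444.
Expected counts (row total × column total / N):
  UI, Windows: 101×196/444 = 44.5856
  UI, macOS: 101×152/444 = 34.5766
  UI, Linux: 101×96/444 = 21.8378
  Network, Windows: 123×196/444 = 54.2973
  Network, macOS: 123×152/444 = 42.1081
  Network, Linux: 123×96/444 = 26.5946
  Storage, Windows: 220×196/444 = 97.1171
  Storage, macOS: 220×152/444 = 75.3153
  Storage, Linux: 220×96/444 = 47.5676
Contributions (O − E)²/E:
  (47 − 44.5856)²/44.5856 = 0.1307
  (37 − 34.5766)²/34.5766 = 0.1699
  (17 − 21.8378)²/21.8378 = 1.0717
  (67 − 54.2973)²/54.2973 = 2.9718
  (41 − 42.1081)²/42.1081 = 0.0292
  (15 − 26.5946)²/26.5946 = 5.0550
  (82 − 97.1171)²/97.1171 = 2.3531
  (74 − 75.3153)²/75.3153 = 0.0230
  (64 − 47.5676)²/47.5676 = 5.6766
χ² = 0.1307 + 0.1699 + 1.0717 + 2.9718 + 0.0292 + 5.0550 + 2.3531 + 0.0230 + 5.6766 = 17.481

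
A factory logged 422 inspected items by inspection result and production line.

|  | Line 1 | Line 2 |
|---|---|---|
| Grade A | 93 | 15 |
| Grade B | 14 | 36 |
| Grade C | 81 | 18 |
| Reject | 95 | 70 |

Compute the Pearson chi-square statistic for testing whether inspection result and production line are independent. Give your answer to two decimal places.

68.76

Row totals: 108, 50, 99, 165. Column totals: 283, 139. Grand total N = 422.
Expected counts (row total × column total / N):
  Grade A, Line 1: 108×283/422 = 72.427
  Grade A, Line 2: 108×139/422 = 35.573
  Grade B, Line 1: 50×283/422 = 33.531
  Grade B, Line 2: 50×139/422 = 16.469
  Grade C, Line 1: 99×283/422 = 66.391
  Grade C, Line 2: 99×139/422 = 32.609
  Reject, Line 1: 165×283/422 = 110.652
  Reject, Line 2: 165×139/422 = 54.348
Contributions (O − E)²/E:
  (93 − 72.427)²/72.427 = 5.8438
  (15 − 35.573)²/35.573 = 11.8980
  (14 − 33.531)²/33.531 = 11.3763
  (36 − 16.469)²/16.469 = 23.1623
  (81 − 66.391)²/66.391 = 3.2146
  (18 − 32.609)²/32.609 = 6.5449
  (95 − 110.652)²/110.652 = 2.2140
  (70 − 54.348)²/54.348 = 4.5077
χ² = 5.8438 + 11.8980 + 11.3763 + 23.1623 + 3.2146 + 6.5449 + 2.2140 + 4.5077 = 68.76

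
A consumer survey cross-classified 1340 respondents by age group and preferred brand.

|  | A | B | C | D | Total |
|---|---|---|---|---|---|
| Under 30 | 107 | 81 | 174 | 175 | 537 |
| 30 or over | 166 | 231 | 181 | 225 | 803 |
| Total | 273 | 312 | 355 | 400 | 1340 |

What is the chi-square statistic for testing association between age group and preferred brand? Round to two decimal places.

Grand total N = 1340.
Expected counts (row total × column total / N):
  Under 30, A: 537×273/1340 = 109.404
  Under 30, B: 537×312/1340 = 125.033
  Under 30, C: 537×355/1340 = 142.265
  Under 30, D: 537×400/1340 = 160.299
  30 or over, A: 803×273/1340 = 163.596
  30 or over, B: 803×312/1340 = 186.967
  30 or over, C: 803×355/1340 = 212.735
  30 or over, D: 803×400/1340 = 239.701
Contributions (O − E)²/E:
  (107 − 109.404)²/109.404 = 0.0528
  (81 − 125.033)²/125.033 = 15.5071
  (174 − 142.265)²/142.265 = 7.0791
  (175 − 160.299)²/160.299 = 1.3482
  (166 − 163.596)²/163.596 = 0.0353
  (231 − 186.967)²/186.967 = 10.3703
  (181 − 212.735)²/212.735 = 4.7341
  (225 − 239.701)²/239.701 = 0.9016
χ² = 0.0528 + 15.5071 + 7.0791 + 1.3482 + 0.0353 + 10.3703 + 4.7341 + 0.9016 = 40.03

40.03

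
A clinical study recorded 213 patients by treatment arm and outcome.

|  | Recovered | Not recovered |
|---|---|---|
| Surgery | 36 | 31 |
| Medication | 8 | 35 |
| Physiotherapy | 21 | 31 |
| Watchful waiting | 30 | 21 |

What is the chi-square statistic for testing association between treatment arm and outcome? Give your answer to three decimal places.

Row totals: 67, 43, 52, 51. Column totals: 95, 118. Grand total N = 213.
Expected counts (row total × column total / N):
  Surgery, Recovered: 67×95/213 = 29.8826
  Surgery, Not recovered: 67×118/213 = 37.1174
  Medication, Recovered: 43×95/213 = 19.1784
  Medication, Not recovered: 43×118/213 = 23.8216
  Physiotherapy, Recovered: 52×95/213 = 23.1925
  Physiotherapy, Not recovered: 52×118/213 = 28.8075
  Watchful waiting, Recovered: 51×95/213 = 22.7465
  Watchful waiting, Not recovered: 51×118/213 = 28.2535
Contributions (O − E)²/E:
  (36 − 29.8826)²/29.8826 = 1.2523
  (31 − 37.1174)²/37.1174 = 1.0082
  (8 − 19.1784)²/19.1784 = 6.5155
  (35 − 23.8216)²/23.8216 = 5.2455
  (21 − 23.1925)²/23.1925 = 0.2073
  (31 − 28.8075)²/28.8075 = 0.1669
  (30 − 22.7465)²/22.7465 = 2.3130
  (21 − 28.2535)²/28.2535 = 1.8622
χ² = 1.2523 + 1.0082 + 6.5155 + 5.2455 + 0.2073 + 0.1669 + 2.3130 + 1.8622 = 18.571

18.571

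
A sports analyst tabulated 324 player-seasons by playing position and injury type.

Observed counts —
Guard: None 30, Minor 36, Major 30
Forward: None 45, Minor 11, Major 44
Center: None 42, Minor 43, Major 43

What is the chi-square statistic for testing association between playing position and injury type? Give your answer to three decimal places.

20.737

Row totals: 96, 100, 128. Column totals: 117, 90, 117. Grand total N = 324.
Expected counts (row total × column total / N):
  Guard, None: 96×117/324 = 34.6667
  Guard, Minor: 96×90/324 = 26.6667
  Guard, Major: 96×117/324 = 34.6667
  Forward, None: 100×117/324 = 36.1111
  Forward, Minor: 100×90/324 = 27.7778
  Forward, Major: 100×117/324 = 36.1111
  Center, None: 128×117/324 = 46.2222
  Center, Minor: 128×90/324 = 35.5556
  Center, Major: 128×117/324 = 46.2222
Contributions (O − E)²/E:
  (30 − 34.6667)²/34.6667 = 0.6282
  (36 − 26.6667)²/26.6667 = 3.2666
  (30 − 34.6667)²/34.6667 = 0.6282
  (45 − 36.1111)²/36.1111 = 2.1880
  (11 − 27.7778)²/27.7778 = 10.1338
  (44 − 36.1111)²/36.1111 = 1.7234
  (42 − 46.2222)²/46.2222 = 0.3857
  (43 − 35.5556)²/35.5556 = 1.5587
  (43 − 46.2222)²/46.2222 = 0.2246
χ² = 0.6282 + 3.2666 + 0.6282 + 2.1880 + 10.1338 + 1.7234 + 0.3857 + 1.5587 + 0.2246 = 20.737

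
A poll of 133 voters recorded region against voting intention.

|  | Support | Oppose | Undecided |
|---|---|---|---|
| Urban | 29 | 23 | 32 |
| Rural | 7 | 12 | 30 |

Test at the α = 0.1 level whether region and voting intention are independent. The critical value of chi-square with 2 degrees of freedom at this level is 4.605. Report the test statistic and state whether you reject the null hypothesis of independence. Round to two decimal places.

Row totals: 84, 49. Column totals: 36, 35, 62. Grand total N = 133.
Expected counts (row total × column total / N):
  Urban, Support: 84×36/133 = 22.737
  Urban, Oppose: 84×35/133 = 22.105
  Urban, Undecided: 84×62/133 = 39.158
  Rural, Support: 49×36/133 = 13.263
  Rural, Oppose: 49×35/133 = 12.895
  Rural, Undecided: 49×62/133 = 22.842
Contributions (O − E)²/E:
  (29 − 22.737)²/22.737 = 1.7252
  (23 − 22.105)²/22.105 = 0.0362
  (32 − 39.158)²/39.158 = 1.3085
  (7 − 13.263)²/13.263 = 2.9575
  (12 − 12.895)²/12.895 = 0.0621
  (30 − 22.842)²/22.842 = 2.2431
χ² = 1.7252 + 0.0362 + 1.3085 + 2.9575 + 0.0621 + 2.2431 = 8.33
df = (2−1)(3−1) = 2. Since 8.33 > 4.605, reject the null hypothesis of independence at α = 0.1.

8.33; reject H₀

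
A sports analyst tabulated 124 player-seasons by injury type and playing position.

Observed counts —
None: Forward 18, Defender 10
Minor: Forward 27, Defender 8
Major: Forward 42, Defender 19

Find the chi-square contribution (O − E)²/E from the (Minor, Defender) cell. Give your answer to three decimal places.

Row total (Minor) = 35; column total (Defender) = 37; N = 124.
Expected count E = 35 × 37 / 124 = 10.4435.
Contribution = (O − E)²/E = (8 − 10.4435)² / 10.4435 = 0.572.

0.572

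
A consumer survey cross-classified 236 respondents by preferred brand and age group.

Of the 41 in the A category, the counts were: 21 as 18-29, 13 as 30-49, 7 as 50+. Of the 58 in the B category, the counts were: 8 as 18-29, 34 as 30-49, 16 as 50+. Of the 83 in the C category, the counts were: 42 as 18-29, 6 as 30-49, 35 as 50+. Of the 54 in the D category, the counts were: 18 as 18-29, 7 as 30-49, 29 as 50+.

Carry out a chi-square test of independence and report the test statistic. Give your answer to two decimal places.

65.10

Row totals: 41, 58, 83, 54. Column totals: 89, 60, 87. Grand total N = 236.
Expected counts (row total × column total / N):
  A, 18-29: 41×89/236 = 15.4619
  A, 30-49: 41×60/236 = 10.4237
  A, 50+: 41×87/236 = 15.1144
  B, 18-29: 58×89/236 = 21.8729
  B, 30-49: 58×60/236 = 14.7458
  B, 50+: 58×87/236 = 21.3814
  C, 18-29: 83×89/236 = 31.3008
  C, 30-49: 83×60/236 = 21.1017
  C, 50+: 83×87/236 = 30.5975
  D, 18-29: 54×89/236 = 20.3644
  D, 30-49: 54×60/236 = 13.7288
  D, 50+: 54×87/236 = 19.9068
Contributions (O − E)²/E:
  (21 − 15.4619)²/15.4619 = 1.9836
  (13 − 10.4237)²/10.4237 = 0.6368
  (7 − 15.1144)²/15.1144 = 4.3563
  (8 − 21.8729)²/21.8729 = 8.7989
  (34 − 14.7458)²/14.7458 = 25.1410
  (16 − 21.3814)²/21.3814 = 1.3544
  (42 − 31.3008)²/31.3008 = 3.6572
  (6 − 21.1017)²/21.1017 = 10.8077
  (35 − 30.5975)²/30.5975 = 0.6335
  (18 − 20.3644)²/20.3644 = 0.2745
  (7 − 13.7288)²/13.7288 = 3.2979
  (29 − 19.9068)²/19.9068 = 4.1537
χ² = 1.9836 + 0.6368 + 4.3563 + 8.7989 + 25.1410 + 1.3544 + 3.6572 + 10.8077 + 0.6335 + 0.2745 + 3.2979 + 4.1537 = 65.10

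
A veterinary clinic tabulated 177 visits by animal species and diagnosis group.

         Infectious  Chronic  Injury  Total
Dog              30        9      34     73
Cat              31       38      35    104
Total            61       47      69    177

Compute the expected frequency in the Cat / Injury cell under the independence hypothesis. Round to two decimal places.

Row total (Cat) = 104; column total (Injury) = 69; grand total N = 177.
Expected count = (row total × column total) / N = 104 × 69 / 177 = 40.54.

40.54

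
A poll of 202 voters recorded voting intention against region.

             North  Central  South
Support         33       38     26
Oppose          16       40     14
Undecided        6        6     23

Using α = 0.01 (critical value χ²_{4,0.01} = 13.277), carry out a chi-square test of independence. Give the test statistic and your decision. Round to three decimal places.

Row totals: 97, 70, 35. Column totals: 55, 84, 63. Grand total N = 202.
Expected counts (row total × column total / N):
  Support, North: 97×55/202 = 26.41089
  Support, Central: 97×84/202 = 40.33663
  Support, South: 97×63/202 = 30.25248
  Oppose, North: 70×55/202 = 19.05941
  Oppose, Central: 70×84/202 = 29.10891
  Oppose, South: 70×63/202 = 21.83168
  Undecided, North: 35×55/202 = 9.52970
  Undecided, Central: 35×84/202 = 14.55446
  Undecided, South: 35×63/202 = 10.91584
Contributions (O − E)²/E:
  (33 − 26.41089)²/26.41089 = 1.6439
  (38 − 40.33663)²/40.33663 = 0.1354
  (26 − 30.25248)²/30.25248 = 0.5978
  (16 − 19.05941)²/19.05941 = 0.4911
  (40 − 29.10891)²/29.10891 = 4.0749
  (14 − 21.83168)²/21.83168 = 2.8095
  (6 − 9.52970)²/9.52970 = 1.3074
  (6 − 14.55446)²/14.55446 = 5.0279
  (23 − 10.91584)²/10.91584 = 13.3775
χ² = 1.6439 + 0.1354 + 0.5978 + 0.4911 + 4.0749 + 2.8095 + 1.3074 + 5.0279 + 13.3775 = 29.465
df = (3−1)(3−1) = 4. Since 29.465 > 13.277, reject the null hypothesis of independence at α = 0.01.

29.465; reject H₀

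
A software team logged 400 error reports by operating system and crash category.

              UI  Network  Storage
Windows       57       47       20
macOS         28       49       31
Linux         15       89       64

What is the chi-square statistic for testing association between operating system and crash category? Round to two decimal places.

Row totals: 124, 108, 168. Column totals: 100, 185, 115. Grand total N = 400.
Expected counts (row total × column total / N):
  Windows, UI: 124×100/400 = 31.000
  Windows, Network: 124×185/400 = 57.350
  Windows, Storage: 124×115/400 = 35.650
  macOS, UI: 108×100/400 = 27.000
  macOS, Network: 108×185/400 = 49.950
  macOS, Storage: 108×115/400 = 31.050
  Linux, UI: 168×100/400 = 42.000
  Linux, Network: 168×185/400 = 77.700
  Linux, Storage: 168×115/400 = 48.300
Contributions (O − E)²/E:
  (57 − 31.000)²/31.000 = 21.8065
  (47 − 57.350)²/57.350 = 1.8679
  (20 − 35.650)²/35.650 = 6.8702
  (28 − 27.000)²/27.000 = 0.0370
  (49 − 49.950)²/49.950 = 0.0181
  (31 − 31.050)²/31.050 = 0.0001
  (15 − 42.000)²/42.000 = 17.3571
  (89 − 77.700)²/77.700 = 1.6434
  (64 − 48.300)²/48.300 = 5.1033
χ² = 21.8065 + 1.8679 + 6.8702 + 0.0370 + 0.0181 + 0.0001 + 17.3571 + 1.6434 + 5.1033 = 54.70

54.70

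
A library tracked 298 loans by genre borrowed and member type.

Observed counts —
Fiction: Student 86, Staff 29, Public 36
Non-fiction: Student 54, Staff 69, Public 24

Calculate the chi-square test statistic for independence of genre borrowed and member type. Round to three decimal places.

25.992

Row totals: 151, 147. Column totals: 140, 98, 60. Grand total N = 298.
Expected counts (row total × column total / N):
  Fiction, Student: 151×140/298 = 70.9396
  Fiction, Staff: 151×98/298 = 49.6577
  Fiction, Public: 151×60/298 = 30.4027
  Non-fiction, Student: 147×140/298 = 69.0604
  Non-fiction, Staff: 147×98/298 = 48.3423
  Non-fiction, Public: 147×60/298 = 29.5973
Contributions (O − E)²/E:
  (86 − 70.9396)²/70.9396 = 3.1973
  (29 − 49.6577)²/49.6577 = 8.5936
  (36 − 30.4027)²/30.4027 = 1.0305
  (54 − 69.0604)²/69.0604 = 3.2843
  (69 − 48.3423)²/48.3423 = 8.8275
  (24 − 29.5973)²/29.5973 = 1.0585
χ² = 3.1973 + 8.5936 + 1.0305 + 3.2843 + 8.8275 + 1.0585 = 25.992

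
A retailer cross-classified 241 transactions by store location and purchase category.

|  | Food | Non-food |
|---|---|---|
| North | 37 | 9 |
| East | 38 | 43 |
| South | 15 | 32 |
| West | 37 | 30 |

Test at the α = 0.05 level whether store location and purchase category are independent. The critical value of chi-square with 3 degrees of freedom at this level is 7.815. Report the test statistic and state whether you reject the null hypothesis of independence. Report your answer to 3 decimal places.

23.600; reject H₀

Row totals: 46, 81, 47, 67. Column totals: 127, 114. Grand total N = 241.
Expected counts (row total × column total / N):
  North, Food: 46×127/241 = 24.2407
  North, Non-food: 46×114/241 = 21.7593
  East, Food: 81×127/241 = 42.6846
  East, Non-food: 81×114/241 = 38.3154
  South, Food: 47×127/241 = 24.7676
  South, Non-food: 47×114/241 = 22.2324
  West, Food: 67×127/241 = 35.3071
  West, Non-food: 67×114/241 = 31.6929
Contributions (O − E)²/E:
  (37 − 24.2407)²/24.2407 = 6.7160
  (9 − 21.7593)²/21.7593 = 7.4818
  (38 − 42.6846)²/42.6846 = 0.5141
  (43 − 38.3154)²/38.3154 = 0.5728
  (15 − 24.7676)²/24.7676 = 3.8520
  (32 − 22.2324)²/22.2324 = 4.2913
  (37 − 35.3071)²/35.3071 = 0.0812
  (30 − 31.6929)²/31.6929 = 0.0904
χ² = 6.7160 + 7.4818 + 0.5141 + 0.5728 + 3.8520 + 4.2913 + 0.0812 + 0.0904 = 23.600
df = (4−1)(2−1) = 3. Since 23.600 > 7.815, reject the null hypothesis of independence at α = 0.05.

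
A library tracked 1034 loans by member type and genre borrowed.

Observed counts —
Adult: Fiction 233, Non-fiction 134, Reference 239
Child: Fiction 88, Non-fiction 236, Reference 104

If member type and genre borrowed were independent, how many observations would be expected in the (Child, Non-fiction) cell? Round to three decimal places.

Row total (Child) = 428; column total (Non-fiction) = 370; grand total N = 1034.
Expected count = (row total × column total) / N = 428 × 370 / 1034 = 153.153.

153.153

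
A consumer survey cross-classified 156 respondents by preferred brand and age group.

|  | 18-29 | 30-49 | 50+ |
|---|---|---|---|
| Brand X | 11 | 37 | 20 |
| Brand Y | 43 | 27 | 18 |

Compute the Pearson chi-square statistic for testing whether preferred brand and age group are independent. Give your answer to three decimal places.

Row totals: 68, 88. Column totals: 54, 64, 38. Grand total N = 156.
Expected counts (row total × column total / N):
  Brand X, 18-29: 68×54/156 = 23.5385
  Brand X, 30-49: 68×64/156 = 27.8974
  Brand X, 50+: 68×38/156 = 16.5641
  Brand Y, 18-29: 88×54/156 = 30.4615
  Brand Y, 30-49: 88×64/156 = 36.1026
  Brand Y, 50+: 88×38/156 = 21.4359
Contributions (O − E)²/E:
  (11 − 23.5385)²/23.5385 = 6.6790
  (37 − 27.8974)²/27.8974 = 2.9701
  (20 − 16.5641)²/16.5641 = 0.7127
  (43 − 30.4615)²/30.4615 = 5.1611
  (27 − 36.1026)²/36.1026 = 2.2951
  (18 − 21.4359)²/21.4359 = 0.5507
χ² = 6.6790 + 2.9701 + 0.7127 + 5.1611 + 2.2951 + 0.5507 = 18.369

18.369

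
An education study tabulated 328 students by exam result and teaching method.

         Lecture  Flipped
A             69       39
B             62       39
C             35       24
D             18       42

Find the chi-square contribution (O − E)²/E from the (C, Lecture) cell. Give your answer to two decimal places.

Row total (C) = 59; column total (Lecture) = 184; N = 328.
Expected count E = 59 × 184 / 328 = 33.098.
Contribution = (O − E)²/E = (35 − 33.098)² / 33.098 = 0.11.

0.11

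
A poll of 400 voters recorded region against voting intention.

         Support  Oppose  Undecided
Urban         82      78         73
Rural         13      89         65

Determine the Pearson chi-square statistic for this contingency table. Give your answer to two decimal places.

41.55

Row totals: 233, 167. Column totals: 95, 167, 138. Grand total N = 400.
Expected counts (row total × column total / N):
  Urban, Support: 233×95/400 = 55.337
  Urban, Oppose: 233×167/400 = 97.278
  Urban, Undecided: 233×138/400 = 80.385
  Rural, Support: 167×95/400 = 39.663
  Rural, Oppose: 167×167/400 = 69.722
  Rural, Undecided: 167×138/400 = 57.615
Contributions (O − E)²/E:
  (82 − 55.337)²/55.337 = 12.8470
  (78 − 97.278)²/97.278 = 3.8204
  (73 − 80.385)²/80.385 = 0.6785
  (13 − 39.663)²/39.663 = 17.9239
  (89 − 69.722)²/69.722 = 5.3303
  (65 − 57.615)²/57.615 = 0.9466
χ² = 12.8470 + 3.8204 + 0.6785 + 17.9239 + 5.3303 + 0.9466 = 41.55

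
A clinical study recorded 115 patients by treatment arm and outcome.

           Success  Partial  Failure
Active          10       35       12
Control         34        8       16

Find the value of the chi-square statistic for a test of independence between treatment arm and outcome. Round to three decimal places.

30.609

Row totals: 57, 58. Column totals: 44, 43, 28. Grand total N = 115.
Expected counts (row total × column total / N):
  Active, Success: 57×44/115 = 21.80870
  Active, Partial: 57×43/115 = 21.31304
  Active, Failure: 57×28/115 = 13.87826
  Control, Success: 58×44/115 = 22.19130
  Control, Partial: 58×43/115 = 21.68696
  Control, Failure: 58×28/115 = 14.12174
Contributions (O − E)²/E:
  (10 − 21.80870)²/21.80870 = 6.3940
  (35 − 21.31304)²/21.31304 = 8.7896
  (12 − 13.87826)²/13.87826 = 0.2542
  (34 − 22.19130)²/22.19130 = 6.2838
  (8 − 21.68696)²/21.68696 = 8.6380
  (16 − 14.12174)²/14.12174 = 0.2498
χ² = 6.3940 + 8.7896 + 0.2542 + 6.2838 + 8.6380 + 0.2498 = 30.609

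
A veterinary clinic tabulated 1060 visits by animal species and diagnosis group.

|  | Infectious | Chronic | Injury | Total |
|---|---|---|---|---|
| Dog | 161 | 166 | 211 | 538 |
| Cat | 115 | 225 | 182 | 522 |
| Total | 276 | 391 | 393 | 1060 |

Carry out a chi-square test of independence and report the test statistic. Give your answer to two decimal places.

Grand total N = 1060.
Expected counts (row total × column total / N):
  Dog, Infectious: 538×276/1060 = 140.083
  Dog, Chronic: 538×391/1060 = 198.451
  Dog, Injury: 538×393/1060 = 199.466
  Cat, Infectious: 522×276/1060 = 135.917
  Cat, Chronic: 522×391/1060 = 192.549
  Cat, Injury: 522×393/1060 = 193.534
Contributions (O − E)²/E:
  (161 − 140.083)²/140.083 = 3.1233
  (166 − 198.451)²/198.451 = 5.3064
  (211 − 199.466)²/199.466 = 0.6669
  (115 − 135.917)²/135.917 = 3.2190
  (225 − 192.549)²/192.549 = 5.4691
  (182 − 193.534)²/193.534 = 0.6874
χ² = 3.1233 + 5.3064 + 0.6669 + 3.2190 + 5.4691 + 0.6874 = 18.47

18.47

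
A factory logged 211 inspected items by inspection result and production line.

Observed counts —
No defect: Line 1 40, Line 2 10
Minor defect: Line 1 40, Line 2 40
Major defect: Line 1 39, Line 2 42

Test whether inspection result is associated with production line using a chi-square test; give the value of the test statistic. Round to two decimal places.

Row totals: 50, 80, 81. Column totals: 119, 92. Grand total N = 211.
Expected counts (row total × column total / N):
  No defect, Line 1: 50×119/211 = 28.199
  No defect, Line 2: 50×92/211 = 21.801
  Minor defect, Line 1: 80×119/211 = 45.118
  Minor defect, Line 2: 80×92/211 = 34.882
  Major defect, Line 1: 81×119/211 = 45.682
  Major defect, Line 2: 81×92/211 = 35.318
Contributions (O − E)²/E:
  (40 − 28.199)²/28.199 = 4.9386
  (10 − 21.801)²/21.801 = 6.3879
  (40 − 45.118)²/45.118 = 0.5806
  (40 − 34.882)²/34.882 = 0.7509
  (39 − 45.682)²/45.682 = 0.9774
  (42 − 35.318)²/35.318 = 1.2642
χ² = 4.9386 + 6.3879 + 0.5806 + 0.7509 + 0.9774 + 1.2642 = 14.90

14.90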